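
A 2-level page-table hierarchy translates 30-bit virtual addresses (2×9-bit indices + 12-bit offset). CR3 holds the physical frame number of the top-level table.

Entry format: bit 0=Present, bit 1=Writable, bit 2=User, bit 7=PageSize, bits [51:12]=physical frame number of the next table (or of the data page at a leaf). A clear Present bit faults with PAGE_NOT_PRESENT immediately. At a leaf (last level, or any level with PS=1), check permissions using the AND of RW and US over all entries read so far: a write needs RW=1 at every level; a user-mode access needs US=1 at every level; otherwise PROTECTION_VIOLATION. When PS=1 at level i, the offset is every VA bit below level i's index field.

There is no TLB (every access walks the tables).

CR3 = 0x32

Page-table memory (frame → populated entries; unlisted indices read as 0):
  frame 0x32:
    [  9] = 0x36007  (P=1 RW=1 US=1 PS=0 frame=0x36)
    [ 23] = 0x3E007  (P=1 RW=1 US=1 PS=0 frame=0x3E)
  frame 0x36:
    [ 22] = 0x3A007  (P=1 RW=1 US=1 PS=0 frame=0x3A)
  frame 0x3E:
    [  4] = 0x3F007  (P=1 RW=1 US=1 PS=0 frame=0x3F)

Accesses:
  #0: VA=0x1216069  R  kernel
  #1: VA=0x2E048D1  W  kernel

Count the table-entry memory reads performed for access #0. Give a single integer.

Trace:
#0 VA=0x1216069 (r,kernel):
  lvl0: tbl 0x32, slot 9 ⇒ 0x36007 (P1/RW1/US1/PS0)
  lvl1: tbl 0x36, slot 22 ⇒ 0x3A007 (P1/RW1/US1/PS0)
  ⇒ phys 0x3A069  [2 reads]
#1 VA=0x2E048D1 (w,kernel):
  lvl0: tbl 0x32, slot 23 ⇒ 0x3E007 (P1/RW1/US1/PS0)
  lvl1: tbl 0x3E, slot 4 ⇒ 0x3F007 (P1/RW1/US1/PS0)
  ⇒ phys 0x3F8D1  [2 reads]

Entries read for #0: 2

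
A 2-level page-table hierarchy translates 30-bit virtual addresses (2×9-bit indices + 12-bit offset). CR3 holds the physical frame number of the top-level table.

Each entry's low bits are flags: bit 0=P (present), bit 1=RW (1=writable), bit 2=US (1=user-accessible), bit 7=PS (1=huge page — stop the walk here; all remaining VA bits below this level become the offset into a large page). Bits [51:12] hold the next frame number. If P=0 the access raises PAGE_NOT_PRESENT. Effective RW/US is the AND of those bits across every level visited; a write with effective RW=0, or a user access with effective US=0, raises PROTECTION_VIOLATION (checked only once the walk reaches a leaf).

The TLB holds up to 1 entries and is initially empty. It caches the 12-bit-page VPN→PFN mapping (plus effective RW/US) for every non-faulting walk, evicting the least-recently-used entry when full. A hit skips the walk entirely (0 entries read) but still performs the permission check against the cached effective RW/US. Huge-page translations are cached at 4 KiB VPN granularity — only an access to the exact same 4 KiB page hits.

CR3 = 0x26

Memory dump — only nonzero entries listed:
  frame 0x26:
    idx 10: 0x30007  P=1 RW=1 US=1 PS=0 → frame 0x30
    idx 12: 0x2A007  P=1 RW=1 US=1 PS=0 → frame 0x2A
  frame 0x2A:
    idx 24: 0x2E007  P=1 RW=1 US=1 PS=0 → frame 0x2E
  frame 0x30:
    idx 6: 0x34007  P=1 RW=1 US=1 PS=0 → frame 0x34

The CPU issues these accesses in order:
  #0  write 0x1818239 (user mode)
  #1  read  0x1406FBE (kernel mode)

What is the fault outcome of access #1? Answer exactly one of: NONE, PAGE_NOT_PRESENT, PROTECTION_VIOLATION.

Trace:
#0 VA=0x1818239 (w,user):
  [0] read 0x26 idx=12: raw=0x2A007 flags P=1 W=1 U=1 S=0
  [1] read 0x2A idx=24: raw=0x2E007 flags P=1 W=1 U=1 S=0
  → PA=0x2E239  (2 entries read)
#1 VA=0x1406FBE (r,kernel):
  [0] read 0x26 idx=10: raw=0x30007 flags P=1 W=1 U=1 S=0
  [1] read 0x30 idx=6: raw=0x34007 flags P=1 W=1 U=1 S=0
  → PA=0x34FBE  (2 entries read)

Access #1 fault: NONE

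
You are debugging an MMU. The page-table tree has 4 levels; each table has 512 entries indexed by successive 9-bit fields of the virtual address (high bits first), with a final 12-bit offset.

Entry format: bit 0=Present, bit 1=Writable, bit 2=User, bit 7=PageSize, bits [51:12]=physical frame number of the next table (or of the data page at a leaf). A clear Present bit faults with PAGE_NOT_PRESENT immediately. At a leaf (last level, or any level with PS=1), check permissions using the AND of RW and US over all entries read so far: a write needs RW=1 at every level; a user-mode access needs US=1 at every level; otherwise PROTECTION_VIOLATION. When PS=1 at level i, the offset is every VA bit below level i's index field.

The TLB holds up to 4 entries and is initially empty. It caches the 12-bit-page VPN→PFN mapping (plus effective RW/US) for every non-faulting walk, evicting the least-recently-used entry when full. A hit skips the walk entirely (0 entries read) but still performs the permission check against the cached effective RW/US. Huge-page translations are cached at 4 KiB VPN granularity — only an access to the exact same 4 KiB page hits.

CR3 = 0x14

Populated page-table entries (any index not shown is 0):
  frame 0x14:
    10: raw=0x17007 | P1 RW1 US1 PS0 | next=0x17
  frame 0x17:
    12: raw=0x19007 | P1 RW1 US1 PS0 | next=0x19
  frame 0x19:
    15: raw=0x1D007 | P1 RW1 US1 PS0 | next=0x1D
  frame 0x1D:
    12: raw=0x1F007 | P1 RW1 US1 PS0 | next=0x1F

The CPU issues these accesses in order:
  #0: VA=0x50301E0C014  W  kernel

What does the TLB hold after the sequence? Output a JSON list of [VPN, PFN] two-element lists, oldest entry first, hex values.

Trace:
#0 VA=0x50301E0C014 (w,kernel):
  lvl0: tbl 0x14, slot 10 ⇒ 0x17007 (P1/RW1/US1/PS0)
  lvl1: tbl 0x17, slot 12 ⇒ 0x19007 (P1/RW1/US1/PS0)
  lvl2: tbl 0x19, slot 15 ⇒ 0x1D007 (P1/RW1/US1/PS0)
  lvl3: tbl 0x1D, slot 12 ⇒ 0x1F007 (P1/RW1/US1/PS0)
  ✓ 0x1F014  — 4 lookups

TLB: [["0x50301E0C", "0x1F"]]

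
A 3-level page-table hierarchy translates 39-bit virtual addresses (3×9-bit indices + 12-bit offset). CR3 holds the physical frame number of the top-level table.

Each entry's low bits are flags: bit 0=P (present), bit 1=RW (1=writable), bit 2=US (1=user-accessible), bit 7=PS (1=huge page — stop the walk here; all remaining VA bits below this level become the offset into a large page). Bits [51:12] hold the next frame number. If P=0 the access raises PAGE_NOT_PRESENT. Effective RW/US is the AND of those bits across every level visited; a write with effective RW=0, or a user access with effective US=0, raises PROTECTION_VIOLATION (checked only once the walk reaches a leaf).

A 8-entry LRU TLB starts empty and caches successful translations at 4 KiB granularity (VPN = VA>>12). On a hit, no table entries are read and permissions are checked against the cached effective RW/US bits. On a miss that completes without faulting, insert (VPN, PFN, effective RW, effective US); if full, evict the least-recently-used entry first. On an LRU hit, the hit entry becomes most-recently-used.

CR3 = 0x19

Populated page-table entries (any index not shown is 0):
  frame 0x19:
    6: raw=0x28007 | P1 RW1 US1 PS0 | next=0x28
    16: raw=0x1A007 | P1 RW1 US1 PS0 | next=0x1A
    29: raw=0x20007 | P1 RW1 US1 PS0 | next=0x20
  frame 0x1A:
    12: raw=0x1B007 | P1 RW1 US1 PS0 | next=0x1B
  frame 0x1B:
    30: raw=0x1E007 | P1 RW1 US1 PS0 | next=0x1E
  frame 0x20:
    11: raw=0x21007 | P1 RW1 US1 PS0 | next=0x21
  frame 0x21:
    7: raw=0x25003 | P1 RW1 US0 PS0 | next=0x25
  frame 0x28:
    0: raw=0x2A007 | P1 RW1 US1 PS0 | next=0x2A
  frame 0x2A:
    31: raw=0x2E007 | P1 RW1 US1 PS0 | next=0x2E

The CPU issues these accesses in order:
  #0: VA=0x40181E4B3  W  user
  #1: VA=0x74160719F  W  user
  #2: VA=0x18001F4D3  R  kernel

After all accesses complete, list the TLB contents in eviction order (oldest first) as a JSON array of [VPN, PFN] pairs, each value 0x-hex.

Trace:
#0 VA=0x40181E4B3 (w,user):
  L0: frame=0x19 idx=16 entry=0x1A007 [P=1 RW=1 US=1 PS=0]
  L1: frame=0x1A idx=12 entry=0x1B007 [P=1 RW=1 US=1 PS=0]
  L2: frame=0x1B idx=30 entry=0x1E007 [P=1 RW=1 US=1 PS=0]
  → PA=0x1E4B3  (3 entries read)
#1 VA=0x74160719F (w,user):
  L0: frame=0x19 idx=29 entry=0x20007 [P=1 RW=1 US=1 PS=0]
  L1: frame=0x20 idx=11 entry=0x21007 [P=1 RW=1 US=1 PS=0]
  L2: frame=0x21 idx=7 entry=0x25003 [P=1 RW=1 US=0 PS=0]
  ✗ PROTECTION_VIOLATION  [3 reads]
#2 VA=0x18001F4D3 (r,kernel):
  L0: frame=0x19 idx=6 entry=0x28007 [P=1 RW=1 US=1 PS=0]
  L1: frame=0x28 idx=0 entry=0x2A007 [P=1 RW=1 US=1 PS=0]
  L2: frame=0x2A idx=31 entry=0x2E007 [P=1 RW=1 US=1 PS=0]
  → PA=0x2E4D3  (3 entries read)

TLB: [["0x40181E", "0x1E"], ["0x18001F", "0x2E"]]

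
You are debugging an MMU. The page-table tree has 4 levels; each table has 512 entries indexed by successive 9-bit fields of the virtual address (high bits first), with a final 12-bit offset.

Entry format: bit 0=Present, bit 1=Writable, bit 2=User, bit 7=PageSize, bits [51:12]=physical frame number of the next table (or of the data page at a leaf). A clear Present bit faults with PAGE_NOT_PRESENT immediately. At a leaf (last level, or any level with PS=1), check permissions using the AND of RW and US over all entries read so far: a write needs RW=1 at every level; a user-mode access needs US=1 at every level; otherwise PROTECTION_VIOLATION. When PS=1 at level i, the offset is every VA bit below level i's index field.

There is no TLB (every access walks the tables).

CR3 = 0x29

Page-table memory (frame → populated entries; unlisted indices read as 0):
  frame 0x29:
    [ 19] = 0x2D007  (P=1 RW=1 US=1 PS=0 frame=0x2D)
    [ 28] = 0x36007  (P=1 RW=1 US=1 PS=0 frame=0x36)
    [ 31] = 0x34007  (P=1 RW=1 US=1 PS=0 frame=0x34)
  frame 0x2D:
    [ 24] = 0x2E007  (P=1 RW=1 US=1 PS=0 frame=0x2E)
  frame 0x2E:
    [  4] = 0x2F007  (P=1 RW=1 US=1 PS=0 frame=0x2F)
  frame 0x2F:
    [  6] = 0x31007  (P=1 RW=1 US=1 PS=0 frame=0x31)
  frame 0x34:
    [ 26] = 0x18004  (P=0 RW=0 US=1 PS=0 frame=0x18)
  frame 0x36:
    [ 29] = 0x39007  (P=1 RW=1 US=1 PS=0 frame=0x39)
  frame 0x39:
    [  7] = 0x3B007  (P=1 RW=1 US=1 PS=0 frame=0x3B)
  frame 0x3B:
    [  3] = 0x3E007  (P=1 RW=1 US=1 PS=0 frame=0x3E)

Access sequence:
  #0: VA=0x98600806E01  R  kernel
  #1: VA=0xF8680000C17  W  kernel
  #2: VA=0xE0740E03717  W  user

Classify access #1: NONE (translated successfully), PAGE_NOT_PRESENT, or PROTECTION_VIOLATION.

Trace:
#0 VA=0x98600806E01 (r,kernel):
  lvl0: tbl 0x29, slot 19 ⇒ 0x2D007 (P1/RW1/US1/PS0)
  lvl1: tbl 0x2D, slot 24 ⇒ 0x2E007 (P1/RW1/US1/PS0)
  lvl2: tbl 0x2E, slot 4 ⇒ 0x2F007 (P1/RW1/US1/PS0)
  lvl3: tbl 0x2F, slot 6 ⇒ 0x31007 (P1/RW1/US1/PS0)
  ⇒ phys 0x31E01  [4 reads]
#1 VA=0xF8680000C17 (w,kernel):
  lvl0: tbl 0x29, slot 31 ⇒ 0x34007 (P1/RW1/US1/PS0)
  lvl1: tbl 0x34, slot 26 ⇒ 0x18004 (P0/RW0/US1/PS0)
  → PAGE_NOT_PRESENT  (2 entries read)
#2 VA=0xE0740E03717 (w,user):
  lvl0: tbl 0x29, slot 28 ⇒ 0x36007 (P1/RW1/US1/PS0)
  lvl1: tbl 0x36, slot 29 ⇒ 0x39007 (P1/RW1/US1/PS0)
  lvl2: tbl 0x39, slot 7 ⇒ 0x3B007 (P1/RW1/US1/PS0)
  lvl3: tbl 0x3B, slot 3 ⇒ 0x3E007 (P1/RW1/US1/PS0)
  ⇒ phys 0x3E717  [4 reads]

Access #1 fault: PAGE_NOT_PRESENT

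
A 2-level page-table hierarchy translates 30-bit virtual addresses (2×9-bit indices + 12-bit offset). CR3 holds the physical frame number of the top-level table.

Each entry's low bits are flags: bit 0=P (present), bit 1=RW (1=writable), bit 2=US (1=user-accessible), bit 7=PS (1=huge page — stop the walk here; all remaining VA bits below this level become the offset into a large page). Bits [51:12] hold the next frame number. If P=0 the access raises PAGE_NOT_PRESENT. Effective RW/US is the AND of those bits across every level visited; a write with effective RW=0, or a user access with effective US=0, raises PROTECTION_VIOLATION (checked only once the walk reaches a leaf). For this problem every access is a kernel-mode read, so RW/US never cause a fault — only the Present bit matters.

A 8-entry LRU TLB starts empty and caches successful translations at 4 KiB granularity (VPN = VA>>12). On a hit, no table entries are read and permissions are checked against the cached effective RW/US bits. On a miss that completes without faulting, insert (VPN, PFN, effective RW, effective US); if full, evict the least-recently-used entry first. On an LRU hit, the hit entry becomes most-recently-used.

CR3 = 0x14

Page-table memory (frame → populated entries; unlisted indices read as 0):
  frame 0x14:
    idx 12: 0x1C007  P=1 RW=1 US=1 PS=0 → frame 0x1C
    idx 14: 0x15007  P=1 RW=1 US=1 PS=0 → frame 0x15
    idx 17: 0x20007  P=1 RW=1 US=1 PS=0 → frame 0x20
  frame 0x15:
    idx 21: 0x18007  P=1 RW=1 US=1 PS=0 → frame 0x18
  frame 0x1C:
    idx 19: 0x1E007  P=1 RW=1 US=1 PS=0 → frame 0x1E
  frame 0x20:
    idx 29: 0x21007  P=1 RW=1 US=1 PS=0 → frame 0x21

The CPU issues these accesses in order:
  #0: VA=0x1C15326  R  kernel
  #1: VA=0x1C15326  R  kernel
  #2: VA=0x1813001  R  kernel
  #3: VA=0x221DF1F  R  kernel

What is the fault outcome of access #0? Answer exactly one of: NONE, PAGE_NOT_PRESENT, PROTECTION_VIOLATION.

Per-access translation:
#0 VA=0x1C15326 (r,kernel):
  L0 @0x14[14] → 0x15007  P=1,RW=1,US=1,PS=0
  L1 @0x15[21] → 0x18007  P=1,RW=1,US=1,PS=0
  ⇒ phys 0x18326  [2 reads]
#1 VA=0x1C15326 (r,kernel):
  TLB hit vpn=0x1C15 → PA=0x18326
#2 VA=0x1813001 (r,kernel):
  L0 @0x14[12] → 0x1C007  P=1,RW=1,US=1,PS=0
  L1 @0x1C[19] → 0x1E007  P=1,RW=1,US=1,PS=0
  ⇒ phys 0x1E001  [2 reads]
#3 VA=0x221DF1F (r,kernel):
  L0 @0x14[17] → 0x20007  P=1,RW=1,US=1,PS=0
  L1 @0x20[29] → 0x21007  P=1,RW=1,US=1,PS=0
  ⇒ phys 0x21F1F  [2 reads]

Access #0 fault: NONE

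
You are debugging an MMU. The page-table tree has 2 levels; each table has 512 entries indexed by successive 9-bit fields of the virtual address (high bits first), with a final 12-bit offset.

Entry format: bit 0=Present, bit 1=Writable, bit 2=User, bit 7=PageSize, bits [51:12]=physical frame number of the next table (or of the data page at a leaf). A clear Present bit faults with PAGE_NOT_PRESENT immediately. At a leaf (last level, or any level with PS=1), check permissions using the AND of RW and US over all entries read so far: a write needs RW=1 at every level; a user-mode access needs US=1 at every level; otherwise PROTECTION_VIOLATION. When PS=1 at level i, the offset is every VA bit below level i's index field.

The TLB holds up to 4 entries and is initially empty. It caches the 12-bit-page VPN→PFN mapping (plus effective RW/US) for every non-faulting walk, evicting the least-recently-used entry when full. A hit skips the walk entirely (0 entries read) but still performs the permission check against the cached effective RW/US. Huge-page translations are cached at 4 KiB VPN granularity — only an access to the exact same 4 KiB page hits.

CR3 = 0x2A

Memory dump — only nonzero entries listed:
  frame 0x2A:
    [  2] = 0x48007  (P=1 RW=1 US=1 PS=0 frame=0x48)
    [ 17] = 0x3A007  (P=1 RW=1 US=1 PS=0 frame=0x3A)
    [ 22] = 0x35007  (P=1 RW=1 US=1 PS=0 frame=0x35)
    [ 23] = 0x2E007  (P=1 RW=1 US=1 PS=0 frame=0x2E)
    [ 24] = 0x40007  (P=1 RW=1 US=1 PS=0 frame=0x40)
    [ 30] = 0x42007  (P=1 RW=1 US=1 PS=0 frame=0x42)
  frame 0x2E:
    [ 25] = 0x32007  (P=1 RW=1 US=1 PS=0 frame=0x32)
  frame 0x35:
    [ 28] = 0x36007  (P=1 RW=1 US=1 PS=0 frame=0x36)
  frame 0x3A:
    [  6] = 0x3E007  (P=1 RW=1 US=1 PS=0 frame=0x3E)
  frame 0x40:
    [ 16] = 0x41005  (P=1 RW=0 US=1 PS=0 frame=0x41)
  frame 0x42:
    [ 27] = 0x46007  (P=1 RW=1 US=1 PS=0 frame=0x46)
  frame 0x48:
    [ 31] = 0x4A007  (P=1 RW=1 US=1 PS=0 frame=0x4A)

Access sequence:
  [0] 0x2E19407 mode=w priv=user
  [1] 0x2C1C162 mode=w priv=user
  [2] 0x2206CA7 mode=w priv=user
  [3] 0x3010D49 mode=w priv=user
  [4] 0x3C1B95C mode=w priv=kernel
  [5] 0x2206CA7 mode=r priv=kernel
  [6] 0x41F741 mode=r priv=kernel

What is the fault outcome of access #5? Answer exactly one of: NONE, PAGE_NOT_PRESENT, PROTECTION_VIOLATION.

Trace:
#0 VA=0x2E19407 (w,user):
  L0 @0x2A[23] → 0x2E007  P=1,RW=1,US=1,PS=0
  L1 @0x2E[25] → 0x32007  P=1,RW=1,US=1,PS=0
  ✓ 0x32407  — 2 lookups
#1 VA=0x2C1C162 (w,user):
  L0 @0x2A[22] → 0x35007  P=1,RW=1,US=1,PS=0
  L1 @0x35[28] → 0x36007  P=1,RW=1,US=1,PS=0
  ✓ 0x36162  — 2 lookups
#2 VA=0x2206CA7 (w,user):
  L0 @0x2A[17] → 0x3A007  P=1,RW=1,US=1,PS=0
  L1 @0x3A[6] → 0x3E007  P=1,RW=1,US=1,PS=0
  ✓ 0x3ECA7  — 2 lookups
#3 VA=0x3010D49 (w,user):
  L0 @0x2A[24] → 0x40007  P=1,RW=1,US=1,PS=0
  L1 @0x40[16] → 0x41005  P=1,RW=0,US=1,PS=0
  ✗ PROTECTION_VIOLATION  [2 reads]
#4 VA=0x3C1B95C (w,kernel):
  L0 @0x2A[30] → 0x42007  P=1,RW=1,US=1,PS=0
  L1 @0x42[27] → 0x46007  P=1,RW=1,US=1,PS=0
  ✓ 0x4695C  — 2 lookups
#5 VA=0x2206CA7 (r,kernel):
  TLB hit vpn=0x2206 → PA=0x3ECA7
#6 VA=0x41F741 (r,kernel):
  L0 @0x2A[2] → 0x48007  P=1,RW=1,US=1,PS=0
  L1 @0x48[31] → 0x4A007  P=1,RW=1,US=1,PS=0
  ✓ 0x4A741  — 2 lookups

Access #5 fault: NONE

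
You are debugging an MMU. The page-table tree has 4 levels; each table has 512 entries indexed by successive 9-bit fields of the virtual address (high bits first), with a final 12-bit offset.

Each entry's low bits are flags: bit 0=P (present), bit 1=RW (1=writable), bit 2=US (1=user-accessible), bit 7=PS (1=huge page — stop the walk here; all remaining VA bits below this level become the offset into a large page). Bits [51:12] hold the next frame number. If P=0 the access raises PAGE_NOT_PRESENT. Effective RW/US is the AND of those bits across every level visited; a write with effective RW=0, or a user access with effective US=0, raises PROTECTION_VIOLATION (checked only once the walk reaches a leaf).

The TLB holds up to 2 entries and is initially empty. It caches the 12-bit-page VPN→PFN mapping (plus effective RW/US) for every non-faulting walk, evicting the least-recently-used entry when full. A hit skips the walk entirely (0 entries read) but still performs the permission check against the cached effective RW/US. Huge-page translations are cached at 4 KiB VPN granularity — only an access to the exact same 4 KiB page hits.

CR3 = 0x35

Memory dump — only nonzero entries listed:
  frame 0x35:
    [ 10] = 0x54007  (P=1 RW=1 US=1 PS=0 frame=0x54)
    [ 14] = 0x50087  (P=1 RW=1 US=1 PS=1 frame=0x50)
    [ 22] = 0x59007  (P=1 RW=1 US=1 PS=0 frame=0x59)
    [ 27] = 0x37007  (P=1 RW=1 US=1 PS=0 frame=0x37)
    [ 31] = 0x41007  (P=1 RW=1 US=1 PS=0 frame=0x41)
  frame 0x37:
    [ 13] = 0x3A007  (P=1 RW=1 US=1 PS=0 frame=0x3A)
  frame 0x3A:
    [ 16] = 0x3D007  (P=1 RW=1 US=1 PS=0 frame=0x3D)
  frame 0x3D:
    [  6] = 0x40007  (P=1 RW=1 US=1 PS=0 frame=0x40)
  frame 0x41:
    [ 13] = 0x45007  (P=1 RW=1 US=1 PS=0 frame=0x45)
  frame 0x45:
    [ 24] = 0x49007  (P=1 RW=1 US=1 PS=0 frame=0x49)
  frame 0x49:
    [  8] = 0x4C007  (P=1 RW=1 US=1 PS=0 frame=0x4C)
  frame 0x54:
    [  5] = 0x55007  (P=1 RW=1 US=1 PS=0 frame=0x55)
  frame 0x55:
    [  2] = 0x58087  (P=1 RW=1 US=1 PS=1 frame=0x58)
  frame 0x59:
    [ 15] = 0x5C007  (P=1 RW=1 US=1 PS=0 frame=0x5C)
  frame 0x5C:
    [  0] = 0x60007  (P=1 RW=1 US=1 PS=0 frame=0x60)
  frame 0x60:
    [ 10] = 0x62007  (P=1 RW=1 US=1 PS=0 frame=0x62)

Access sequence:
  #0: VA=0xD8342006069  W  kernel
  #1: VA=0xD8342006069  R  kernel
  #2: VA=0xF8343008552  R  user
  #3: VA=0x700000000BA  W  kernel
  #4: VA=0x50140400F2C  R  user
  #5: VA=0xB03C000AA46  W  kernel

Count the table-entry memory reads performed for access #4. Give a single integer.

Per-access translation:
#0 VA=0xD8342006069 (w,kernel):
  [0] read 0x35 idx=27: raw=0x37007 flags P=1 W=1 U=1 S=0
  [1] read 0x37 idx=13: raw=0x3A007 flags P=1 W=1 U=1 S=0
  [2] read 0x3A idx=16: raw=0x3D007 flags P=1 W=1 U=1 S=0
  [3] read 0x3D idx=6: raw=0x40007 flags P=1 W=1 U=1 S=0
  ✓ 0x40069  — 4 lookups
#1 VA=0xD8342006069 (r,kernel):
  TLB hit vpn=0xD8342006 → PA=0x40069
#2 VA=0xF8343008552 (r,user):
  [0] read 0x35 idx=31: raw=0x41007 flags P=1 W=1 U=1 S=0
  [1] read 0x41 idx=13: raw=0x45007 flags P=1 W=1 U=1 S=0
  [2] read 0x45 idx=24: raw=0x49007 flags P=1 W=1 U=1 S=0
  [3] read 0x49 idx=8: raw=0x4C007 flags P=1 W=1 U=1 S=0
  ✓ 0x4C552  — 4 lookups
#3 VA=0x700000000BA (w,kernel):
  [0] read 0x35 idx=14: raw=0x50087 flags P=1 W=1 U=1 S=1
  ✓ 0x500BA (huge @L0)  — 1 lookups
#4 VA=0x50140400F2C (r,user):
  [0] read 0x35 idx=10: raw=0x54007 flags P=1 W=1 U=1 S=0
  [1] read 0x54 idx=5: raw=0x55007 flags P=1 W=1 U=1 S=0
  [2] read 0x55 idx=2: raw=0x58087 flags P=1 W=1 U=1 S=1
  ✓ 0x58F2C (huge @L2)  — 3 lookups
#5 VA=0xB03C000AA46 (w,kernel):
  [0] read 0x35 idx=22: raw=0x59007 flags P=1 W=1 U=1 S=0
  [1] read 0x59 idx=15: raw=0x5C007 flags P=1 W=1 U=1 S=0
  [2] read 0x5C idx=0: raw=0x60007 flags P=1 W=1 U=1 S=0
  [3] read 0x60 idx=10: raw=0x62007 flags P=1 W=1 U=1 S=0
  ✓ 0x62A46  — 4 lookups

Entries read for #4: 3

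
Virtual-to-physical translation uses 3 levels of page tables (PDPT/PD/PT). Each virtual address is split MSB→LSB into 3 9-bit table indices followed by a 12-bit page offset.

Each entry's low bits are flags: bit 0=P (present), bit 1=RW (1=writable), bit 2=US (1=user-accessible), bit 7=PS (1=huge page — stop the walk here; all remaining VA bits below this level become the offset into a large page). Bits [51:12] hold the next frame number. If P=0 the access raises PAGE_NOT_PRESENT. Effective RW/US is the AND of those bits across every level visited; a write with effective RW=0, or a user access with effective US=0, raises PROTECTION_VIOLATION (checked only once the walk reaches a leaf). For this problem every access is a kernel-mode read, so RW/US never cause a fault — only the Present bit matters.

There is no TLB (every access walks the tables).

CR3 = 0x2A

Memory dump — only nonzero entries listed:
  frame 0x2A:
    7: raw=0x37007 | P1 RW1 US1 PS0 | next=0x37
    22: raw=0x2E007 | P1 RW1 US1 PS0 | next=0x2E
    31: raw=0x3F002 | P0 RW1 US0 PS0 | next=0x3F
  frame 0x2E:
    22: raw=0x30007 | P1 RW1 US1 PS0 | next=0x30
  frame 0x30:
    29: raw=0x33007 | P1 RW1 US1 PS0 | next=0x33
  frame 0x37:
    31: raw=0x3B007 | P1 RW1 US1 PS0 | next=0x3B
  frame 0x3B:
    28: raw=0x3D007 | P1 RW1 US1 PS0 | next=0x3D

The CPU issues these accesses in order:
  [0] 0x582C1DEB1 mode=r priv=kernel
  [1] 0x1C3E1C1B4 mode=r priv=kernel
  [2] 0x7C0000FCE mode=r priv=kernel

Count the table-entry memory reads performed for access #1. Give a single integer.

Walk each access:
#0 VA=0x582C1DEB1 (r,kernel):
  L0: frame=0x2A idx=22 entry=0x2E007 [P=1 RW=1 US=1 PS=0]
  L1: frame=0x2E idx=22 entry=0x30007 [P=1 RW=1 US=1 PS=0]
  L2: frame=0x30 idx=29 entry=0x33007 [P=1 RW=1 US=1 PS=0]
  ✓ 0x33EB1  — 3 lookups
#1 VA=0x1C3E1C1B4 (r,kernel):
  L0: frame=0x2A idx=7 entry=0x37007 [P=1 RW=1 US=1 PS=0]
  L1: frame=0x37 idx=31 entry=0x3B007 [P=1 RW=1 US=1 PS=0]
  L2: frame=0x3B idx=28 entry=0x3D007 [P=1 RW=1 US=1 PS=0]
  ✓ 0x3D1B4  — 3 lookups
#2 VA=0x7C0000FCE (r,kernel):
  L0: frame=0x2A idx=31 entry=0x3F002 [P=0 RW=1 US=0 PS=0]
  → PAGE_NOT_PRESENT  (1 entries read)

Entries read for #1: 3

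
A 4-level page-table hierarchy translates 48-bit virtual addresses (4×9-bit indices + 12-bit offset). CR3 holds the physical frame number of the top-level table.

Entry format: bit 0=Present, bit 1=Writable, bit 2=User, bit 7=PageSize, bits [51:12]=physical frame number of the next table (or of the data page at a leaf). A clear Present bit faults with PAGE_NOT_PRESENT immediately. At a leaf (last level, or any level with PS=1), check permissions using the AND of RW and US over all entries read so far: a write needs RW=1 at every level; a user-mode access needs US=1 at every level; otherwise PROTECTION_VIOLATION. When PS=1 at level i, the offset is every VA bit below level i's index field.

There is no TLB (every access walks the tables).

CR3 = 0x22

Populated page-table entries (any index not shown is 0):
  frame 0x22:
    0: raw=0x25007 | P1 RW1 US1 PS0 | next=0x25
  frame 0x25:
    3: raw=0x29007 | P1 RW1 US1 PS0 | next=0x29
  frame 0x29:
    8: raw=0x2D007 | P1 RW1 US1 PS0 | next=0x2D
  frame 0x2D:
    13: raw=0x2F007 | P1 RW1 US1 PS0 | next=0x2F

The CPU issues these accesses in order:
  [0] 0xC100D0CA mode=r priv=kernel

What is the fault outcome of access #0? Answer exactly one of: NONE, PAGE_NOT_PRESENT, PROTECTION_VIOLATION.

Per-access translation:
#0 VA=0xC100D0CA (r,kernel):
  L0 @0x22[0] → 0x25007  P=1,RW=1,US=1,PS=0
  L1 @0x25[3] → 0x29007  P=1,RW=1,US=1,PS=0
  L2 @0x29[8] → 0x2D007  P=1,RW=1,US=1,PS=0
  L3 @0x2D[13] → 0x2F007  P=1,RW=1,US=1,PS=0
  ⇒ phys 0x2F0CA  [4 reads]

Access #0 fault: NONE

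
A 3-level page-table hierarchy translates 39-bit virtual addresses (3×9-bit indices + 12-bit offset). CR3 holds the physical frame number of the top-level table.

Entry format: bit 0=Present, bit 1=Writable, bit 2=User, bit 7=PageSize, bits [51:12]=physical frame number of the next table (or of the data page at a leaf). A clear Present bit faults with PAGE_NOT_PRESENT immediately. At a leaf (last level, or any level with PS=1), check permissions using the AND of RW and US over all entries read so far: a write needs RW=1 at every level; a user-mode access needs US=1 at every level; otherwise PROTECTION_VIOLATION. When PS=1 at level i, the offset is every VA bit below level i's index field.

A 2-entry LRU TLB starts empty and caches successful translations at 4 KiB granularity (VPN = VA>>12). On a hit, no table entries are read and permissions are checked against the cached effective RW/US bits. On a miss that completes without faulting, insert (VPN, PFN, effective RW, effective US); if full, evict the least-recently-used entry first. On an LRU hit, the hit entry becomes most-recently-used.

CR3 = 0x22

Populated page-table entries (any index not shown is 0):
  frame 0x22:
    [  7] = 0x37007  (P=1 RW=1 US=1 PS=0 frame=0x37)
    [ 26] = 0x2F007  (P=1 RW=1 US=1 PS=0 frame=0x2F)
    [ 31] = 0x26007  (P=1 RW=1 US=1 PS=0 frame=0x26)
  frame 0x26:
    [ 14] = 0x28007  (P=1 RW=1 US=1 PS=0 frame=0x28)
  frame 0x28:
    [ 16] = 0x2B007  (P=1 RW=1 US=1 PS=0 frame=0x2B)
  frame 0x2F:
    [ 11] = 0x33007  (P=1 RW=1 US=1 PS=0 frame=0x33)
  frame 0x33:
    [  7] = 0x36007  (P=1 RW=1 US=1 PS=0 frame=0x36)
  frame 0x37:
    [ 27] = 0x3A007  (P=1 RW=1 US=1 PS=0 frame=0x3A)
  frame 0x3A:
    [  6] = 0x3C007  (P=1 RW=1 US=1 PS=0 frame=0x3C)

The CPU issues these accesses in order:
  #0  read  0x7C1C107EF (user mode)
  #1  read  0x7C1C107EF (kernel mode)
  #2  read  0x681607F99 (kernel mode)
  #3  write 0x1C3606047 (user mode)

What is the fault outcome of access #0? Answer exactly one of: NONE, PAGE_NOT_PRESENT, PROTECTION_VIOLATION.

Trace:
#0 VA=0x7C1C107EF (r,user):
  [0] read 0x22 idx=31: raw=0x26007 flags P=1 W=1 U=1 S=0
  [1] read 0x26 idx=14: raw=0x28007 flags P=1 W=1 U=1 S=0
  [2] read 0x28 idx=16: raw=0x2B007 flags P=1 W=1 U=1 S=0
  → PA=0x2B7EF  (3 entries read)
#1 VA=0x7C1C107EF (r,kernel):
  TLB hit vpn=0x7C1C10 → PA=0x2B7EF
#2 VA=0x681607F99 (r,kernel):
  [0] read 0x22 idx=26: raw=0x2F007 flags P=1 W=1 U=1 S=0
  [1] read 0x2F idx=11: raw=0x33007 flags P=1 W=1 U=1 S=0
  [2] read 0x33 idx=7: raw=0x36007 flags P=1 W=1 U=1 S=0
  → PA=0x36F99  (3 entries read)
#3 VA=0x1C3606047 (w,user):
  [0] read 0x22 idx=7: raw=0x37007 flags P=1 W=1 U=1 S=0
  [1] read 0x37 idx=27: raw=0x3A007 flags P=1 W=1 U=1 S=0
  [2] read 0x3A idx=6: raw=0x3C007 flags P=1 W=1 U=1 S=0
  → PA=0x3C047  (3 entries read)

Access #0 fault: NONE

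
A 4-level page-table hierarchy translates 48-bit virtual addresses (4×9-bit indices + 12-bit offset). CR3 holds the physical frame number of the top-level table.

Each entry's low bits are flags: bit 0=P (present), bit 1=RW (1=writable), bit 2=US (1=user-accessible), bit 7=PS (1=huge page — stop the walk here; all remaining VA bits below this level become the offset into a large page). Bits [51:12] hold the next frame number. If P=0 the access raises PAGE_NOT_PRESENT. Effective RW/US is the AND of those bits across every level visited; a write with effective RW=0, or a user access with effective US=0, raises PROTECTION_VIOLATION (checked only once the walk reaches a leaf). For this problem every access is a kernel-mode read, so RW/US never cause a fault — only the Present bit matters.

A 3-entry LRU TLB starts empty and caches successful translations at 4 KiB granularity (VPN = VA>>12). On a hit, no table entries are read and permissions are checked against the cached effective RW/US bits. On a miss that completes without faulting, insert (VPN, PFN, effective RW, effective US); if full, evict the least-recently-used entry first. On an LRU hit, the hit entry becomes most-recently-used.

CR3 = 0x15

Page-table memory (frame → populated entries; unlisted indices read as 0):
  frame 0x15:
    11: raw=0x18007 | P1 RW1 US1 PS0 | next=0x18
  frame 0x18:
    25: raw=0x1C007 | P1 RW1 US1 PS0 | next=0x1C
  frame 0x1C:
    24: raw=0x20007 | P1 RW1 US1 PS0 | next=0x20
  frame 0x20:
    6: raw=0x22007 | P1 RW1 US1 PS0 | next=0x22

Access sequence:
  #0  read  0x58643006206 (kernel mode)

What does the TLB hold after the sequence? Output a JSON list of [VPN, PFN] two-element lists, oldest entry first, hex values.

Per-access translation:
#0 VA=0x58643006206 (r,kernel):
  L0 @0x15[11] → 0x18007  P=1,RW=1,US=1,PS=0
  L1 @0x18[25] → 0x1C007  P=1,RW=1,US=1,PS=0
  L2 @0x1C[24] → 0x20007  P=1,RW=1,US=1,PS=0
  L3 @0x20[6] → 0x22007  P=1,RW=1,US=1,PS=0
  ✓ 0x22206  — 4 lookups

TLB: [["0x58643006", "0x22"]]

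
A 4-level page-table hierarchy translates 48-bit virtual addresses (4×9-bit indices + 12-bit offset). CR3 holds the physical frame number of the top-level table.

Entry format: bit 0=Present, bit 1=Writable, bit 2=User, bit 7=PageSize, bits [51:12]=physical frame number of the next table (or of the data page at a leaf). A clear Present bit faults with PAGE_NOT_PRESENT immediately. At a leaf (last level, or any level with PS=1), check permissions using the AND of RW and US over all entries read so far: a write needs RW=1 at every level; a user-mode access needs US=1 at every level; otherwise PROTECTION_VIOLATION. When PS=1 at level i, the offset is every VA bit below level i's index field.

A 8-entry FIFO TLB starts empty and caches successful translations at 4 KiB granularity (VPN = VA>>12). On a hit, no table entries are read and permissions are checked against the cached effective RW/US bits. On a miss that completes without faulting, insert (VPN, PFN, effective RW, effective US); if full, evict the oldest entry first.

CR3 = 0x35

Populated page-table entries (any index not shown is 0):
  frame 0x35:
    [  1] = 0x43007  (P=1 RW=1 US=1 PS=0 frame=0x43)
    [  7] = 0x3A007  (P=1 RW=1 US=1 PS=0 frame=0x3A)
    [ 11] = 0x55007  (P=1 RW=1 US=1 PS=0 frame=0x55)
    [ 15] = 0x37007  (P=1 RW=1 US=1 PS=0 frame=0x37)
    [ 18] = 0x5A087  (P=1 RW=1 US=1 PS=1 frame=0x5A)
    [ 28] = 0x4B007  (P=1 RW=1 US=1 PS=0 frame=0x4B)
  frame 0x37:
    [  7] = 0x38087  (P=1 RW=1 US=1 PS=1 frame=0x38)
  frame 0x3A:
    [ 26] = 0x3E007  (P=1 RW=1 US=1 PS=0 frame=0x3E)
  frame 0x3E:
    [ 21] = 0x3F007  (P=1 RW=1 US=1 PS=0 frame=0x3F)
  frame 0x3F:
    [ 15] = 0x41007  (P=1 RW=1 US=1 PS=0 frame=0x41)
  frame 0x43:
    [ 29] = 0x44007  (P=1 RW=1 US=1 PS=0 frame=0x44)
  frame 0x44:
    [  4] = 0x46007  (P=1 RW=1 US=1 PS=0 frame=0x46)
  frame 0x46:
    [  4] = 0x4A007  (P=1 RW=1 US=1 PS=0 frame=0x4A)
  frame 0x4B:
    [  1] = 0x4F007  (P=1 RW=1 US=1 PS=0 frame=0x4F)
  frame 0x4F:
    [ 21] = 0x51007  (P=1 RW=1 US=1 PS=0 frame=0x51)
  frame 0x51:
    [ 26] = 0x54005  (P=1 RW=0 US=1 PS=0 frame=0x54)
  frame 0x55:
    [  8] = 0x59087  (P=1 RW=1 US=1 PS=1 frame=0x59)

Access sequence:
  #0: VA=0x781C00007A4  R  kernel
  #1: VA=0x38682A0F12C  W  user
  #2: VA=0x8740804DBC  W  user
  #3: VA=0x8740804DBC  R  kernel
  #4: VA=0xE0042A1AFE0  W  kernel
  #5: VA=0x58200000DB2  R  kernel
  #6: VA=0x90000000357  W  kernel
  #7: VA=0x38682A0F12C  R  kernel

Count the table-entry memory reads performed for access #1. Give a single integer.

Trace:
#0 VA=0x781C00007A4 (r,kernel):
  L0 @0x35[15] → 0x37007  P=1,RW=1,US=1,PS=0
  L1 @0x37[7] → 0x38087  P=1,RW=1,US=1,PS=1
  → PA=0x387A4 (huge @L1)  (2 entries read)
#1 VA=0x38682A0F12C (w,user):
  L0 @0x35[7] → 0x3A007  P=1,RW=1,US=1,PS=0
  L1 @0x3A[26] → 0x3E007  P=1,RW=1,US=1,PS=0
  L2 @0x3E[21] → 0x3F007  P=1,RW=1,US=1,PS=0
  L3 @0x3F[15] → 0x41007  P=1,RW=1,US=1,PS=0
  → PA=0x4112C  (4 entries read)
#2 VA=0x8740804DBC (w,user):
  L0 @0x35[1] → 0x43007  P=1,RW=1,US=1,PS=0
  L1 @0x43[29] → 0x44007  P=1,RW=1,US=1,PS=0
  L2 @0x44[4] → 0x46007  P=1,RW=1,US=1,PS=0
  L3 @0x46[4] → 0x4A007  P=1,RW=1,US=1,PS=0
  → PA=0x4ADBC  (4 entries read)
#3 VA=0x8740804DBC (r,kernel):
  TLB hit vpn=0x8740804 → PA=0x4ADBC
#4 VA=0xE0042A1AFE0 (w,kernel):
  L0 @0x35[28] → 0x4B007  P=1,RW=1,US=1,PS=0
  L1 @0x4B[1] → 0x4F007  P=1,RW=1,US=1,PS=0
  L2 @0x4F[21] → 0x51007  P=1,RW=1,US=1,PS=0
  L3 @0x51[26] → 0x54005  P=1,RW=0,US=1,PS=0
  ⇒ fault: PROTECTION_VIOLATION  — 4 lookups
#5 VA=0x58200000DB2 (r,kernel):
  L0 @0x35[11] → 0x55007  P=1,RW=1,US=1,PS=0
  L1 @0x55[8] → 0x59087  P=1,RW=1,US=1,PS=1
  → PA=0x59DB2 (huge @L1)  (2 entries read)
#6 VA=0x90000000357 (w,kernel):
  L0 @0x35[18] → 0x5A087  P=1,RW=1,US=1,PS=1
  → PA=0x5A357 (huge @L0)  (1 entries read)
#7 VA=0x38682A0F12C (r,kernel):
  TLB hit vpn=0x38682A0F → PA=0x4112C

Entries read for #1: 4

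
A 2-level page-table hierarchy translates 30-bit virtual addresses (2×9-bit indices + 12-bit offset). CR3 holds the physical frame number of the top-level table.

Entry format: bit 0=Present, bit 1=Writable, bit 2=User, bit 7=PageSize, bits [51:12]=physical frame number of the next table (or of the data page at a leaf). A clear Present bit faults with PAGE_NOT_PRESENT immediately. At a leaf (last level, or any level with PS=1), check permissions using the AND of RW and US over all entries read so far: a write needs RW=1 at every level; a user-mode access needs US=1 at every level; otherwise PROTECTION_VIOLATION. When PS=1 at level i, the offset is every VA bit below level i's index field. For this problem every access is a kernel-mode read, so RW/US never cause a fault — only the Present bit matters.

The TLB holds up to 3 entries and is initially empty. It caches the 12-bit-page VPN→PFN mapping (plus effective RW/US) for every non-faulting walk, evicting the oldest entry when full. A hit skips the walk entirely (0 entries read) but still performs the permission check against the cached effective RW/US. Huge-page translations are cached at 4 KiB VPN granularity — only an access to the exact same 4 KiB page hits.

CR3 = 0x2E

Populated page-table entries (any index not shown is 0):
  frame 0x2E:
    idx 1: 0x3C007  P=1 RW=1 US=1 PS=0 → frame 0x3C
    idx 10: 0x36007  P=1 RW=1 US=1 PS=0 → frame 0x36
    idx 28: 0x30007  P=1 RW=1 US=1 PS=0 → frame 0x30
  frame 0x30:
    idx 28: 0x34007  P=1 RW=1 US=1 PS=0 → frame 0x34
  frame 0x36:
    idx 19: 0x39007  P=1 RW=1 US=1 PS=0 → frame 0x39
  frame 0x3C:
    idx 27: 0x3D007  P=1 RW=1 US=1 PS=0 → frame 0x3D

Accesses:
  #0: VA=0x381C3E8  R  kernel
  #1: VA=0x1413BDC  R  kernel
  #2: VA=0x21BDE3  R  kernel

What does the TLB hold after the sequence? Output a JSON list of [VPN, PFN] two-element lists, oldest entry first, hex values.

Walk each access:
#0 VA=0x381C3E8 (r,kernel):
  L0: frame=0x2E idx=28 entry=0x30007 [P=1 RW=1 US=1 PS=0]
  L1: frame=0x30 idx=28 entry=0x34007 [P=1 RW=1 US=1 PS=0]
  → PA=0x343E8  (2 entries read)
#1 VA=0x1413BDC (r,kernel):
  L0: frame=0x2E idx=10 entry=0x36007 [P=1 RW=1 US=1 PS=0]
  L1: frame=0x36 idx=19 entry=0x39007 [P=1 RW=1 US=1 PS=0]
  → PA=0x39BDC  (2 entries read)
#2 VA=0x21BDE3 (r,kernel):
  L0: frame=0x2E idx=1 entry=0x3C007 [P=1 RW=1 US=1 PS=0]
  L1: frame=0x3C idx=27 entry=0x3D007 [P=1 RW=1 US=1 PS=0]
  → PA=0x3DDE3  (2 entries read)

TLB: [["0x381C", "0x34"], ["0x1413", "0x39"], ["0x21B", "0x3D"]]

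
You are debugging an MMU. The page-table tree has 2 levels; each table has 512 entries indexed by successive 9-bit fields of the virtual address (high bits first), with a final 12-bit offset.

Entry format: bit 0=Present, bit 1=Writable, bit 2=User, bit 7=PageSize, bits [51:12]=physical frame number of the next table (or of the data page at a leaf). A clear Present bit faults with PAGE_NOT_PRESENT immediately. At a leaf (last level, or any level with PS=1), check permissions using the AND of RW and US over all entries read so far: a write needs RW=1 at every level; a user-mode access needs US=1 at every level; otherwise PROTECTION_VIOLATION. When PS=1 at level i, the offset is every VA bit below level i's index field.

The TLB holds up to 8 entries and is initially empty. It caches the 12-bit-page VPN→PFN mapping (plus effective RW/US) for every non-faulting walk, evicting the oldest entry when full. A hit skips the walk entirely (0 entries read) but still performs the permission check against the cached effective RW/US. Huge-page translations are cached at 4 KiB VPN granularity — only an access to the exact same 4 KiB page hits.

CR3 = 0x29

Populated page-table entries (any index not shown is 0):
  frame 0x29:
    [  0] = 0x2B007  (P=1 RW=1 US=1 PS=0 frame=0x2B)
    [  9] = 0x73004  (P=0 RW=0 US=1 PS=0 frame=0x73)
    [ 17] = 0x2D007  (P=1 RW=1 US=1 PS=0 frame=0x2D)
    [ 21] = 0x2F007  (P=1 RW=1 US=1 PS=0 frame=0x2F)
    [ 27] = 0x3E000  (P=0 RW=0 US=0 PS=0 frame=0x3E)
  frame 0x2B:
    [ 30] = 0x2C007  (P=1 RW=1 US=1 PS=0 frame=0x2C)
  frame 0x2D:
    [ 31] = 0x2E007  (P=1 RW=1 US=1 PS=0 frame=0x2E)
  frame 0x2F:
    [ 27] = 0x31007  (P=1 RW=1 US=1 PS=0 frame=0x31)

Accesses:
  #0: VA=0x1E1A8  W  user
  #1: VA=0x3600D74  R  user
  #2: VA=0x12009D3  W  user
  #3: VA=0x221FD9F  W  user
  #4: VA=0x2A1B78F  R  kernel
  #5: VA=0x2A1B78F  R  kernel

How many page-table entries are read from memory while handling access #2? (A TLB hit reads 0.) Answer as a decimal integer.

Per-access translation:
#0 VA=0x1E1A8 (w,user):
  L0 @0x29[0] → 0x2B007  P=1,RW=1,US=1,PS=0
  L1 @0x2B[30] → 0x2C007  P=1,RW=1,US=1,PS=0
  → PA=0x2C1A8  (2 entries read)
#1 VA=0x3600D74 (r,user):
  L0 @0x29[27] → 0x3E000  P=0,RW=0,US=0,PS=0
  ✗ PAGE_NOT_PRESENT  [1 reads]
#2 VA=0x12009D3 (w,user):
  L0 @0x29[9] → 0x73004  P=0,RW=0,US=1,PS=0
  ✗ PAGE_NOT_PRESENT  [1 reads]
#3 VA=0x221FD9F (w,user):
  L0 @0x29[17] → 0x2D007  P=1,RW=1,US=1,PS=0
  L1 @0x2D[31] → 0x2E007  P=1,RW=1,US=1,PS=0
  → PA=0x2ED9F  (2 entries read)
#4 VA=0x2A1B78F (r,kernel):
  L0 @0x29[21] → 0x2F007  P=1,RW=1,US=1,PS=0
  L1 @0x2F[27] → 0x31007  P=1,RW=1,US=1,PS=0
  → PA=0x3178F  (2 entries read)
#5 VA=0x2A1B78F (r,kernel):
  TLB hit vpn=0x2A1B → PA=0x3178F

Entries read for #2: 1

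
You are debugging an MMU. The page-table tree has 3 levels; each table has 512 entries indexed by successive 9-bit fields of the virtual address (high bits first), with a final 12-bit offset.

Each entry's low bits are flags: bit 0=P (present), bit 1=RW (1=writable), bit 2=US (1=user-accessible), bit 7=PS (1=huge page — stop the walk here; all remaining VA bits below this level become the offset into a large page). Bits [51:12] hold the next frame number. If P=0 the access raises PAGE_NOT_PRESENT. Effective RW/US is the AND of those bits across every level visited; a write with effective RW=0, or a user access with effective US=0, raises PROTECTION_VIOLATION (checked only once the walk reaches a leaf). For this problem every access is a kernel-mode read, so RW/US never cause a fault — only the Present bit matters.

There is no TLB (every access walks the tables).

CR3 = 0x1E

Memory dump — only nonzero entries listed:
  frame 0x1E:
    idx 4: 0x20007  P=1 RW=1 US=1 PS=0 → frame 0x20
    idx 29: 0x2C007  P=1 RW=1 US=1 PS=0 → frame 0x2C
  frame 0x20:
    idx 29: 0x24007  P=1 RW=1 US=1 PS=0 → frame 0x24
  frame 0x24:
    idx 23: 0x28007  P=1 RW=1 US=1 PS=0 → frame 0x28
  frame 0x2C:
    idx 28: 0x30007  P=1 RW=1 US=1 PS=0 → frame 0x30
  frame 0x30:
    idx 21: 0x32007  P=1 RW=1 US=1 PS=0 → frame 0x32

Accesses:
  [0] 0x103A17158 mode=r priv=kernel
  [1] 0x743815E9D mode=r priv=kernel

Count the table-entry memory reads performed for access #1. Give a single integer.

Per-access translation:
#0 VA=0x103A17158 (r,kernel):
  L0 @0x1E[4] → 0x20007  P=1,RW=1,US=1,PS=0
  L1 @0x20[29] → 0x24007  P=1,RW=1,US=1,PS=0
  L2 @0x24[23] → 0x28007  P=1,RW=1,US=1,PS=0
  → PA=0x28158  (3 entries read)
#1 VA=0x743815E9D (r,kernel):
  L0 @0x1E[29] → 0x2C007  P=1,RW=1,US=1,PS=0
  L1 @0x2C[28] → 0x30007  P=1,RW=1,US=1,PS=0
  L2 @0x30[21] → 0x32007  P=1,RW=1,US=1,PS=0
  → PA=0x32E9D  (3 entries read)

Entries read for #1: 3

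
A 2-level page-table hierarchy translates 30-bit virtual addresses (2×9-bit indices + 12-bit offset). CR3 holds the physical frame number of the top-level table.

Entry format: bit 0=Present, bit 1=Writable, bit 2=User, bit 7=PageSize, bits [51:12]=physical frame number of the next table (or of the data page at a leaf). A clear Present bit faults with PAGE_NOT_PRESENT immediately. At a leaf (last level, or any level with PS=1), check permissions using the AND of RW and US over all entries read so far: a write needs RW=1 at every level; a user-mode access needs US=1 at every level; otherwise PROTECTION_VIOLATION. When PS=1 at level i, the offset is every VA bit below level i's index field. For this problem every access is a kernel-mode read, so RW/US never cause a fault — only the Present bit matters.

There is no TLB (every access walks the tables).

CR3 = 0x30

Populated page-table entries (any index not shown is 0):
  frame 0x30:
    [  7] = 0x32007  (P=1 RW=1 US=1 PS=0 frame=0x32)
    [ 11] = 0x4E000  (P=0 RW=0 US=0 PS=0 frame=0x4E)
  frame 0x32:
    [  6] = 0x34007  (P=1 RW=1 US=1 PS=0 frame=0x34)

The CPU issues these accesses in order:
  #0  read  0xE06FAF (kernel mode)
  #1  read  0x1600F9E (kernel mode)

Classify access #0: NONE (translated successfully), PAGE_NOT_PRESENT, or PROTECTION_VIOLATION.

Walk each access:
#0 VA=0xE06FAF (r,kernel):
  L0: frame=0x30 idx=7 entry=0x32007 [P=1 RW=1 US=1 PS=0]
  L1: frame=0x32 idx=6 entry=0x34007 [P=1 RW=1 US=1 PS=0]
  ⇒ phys 0x34FAF  [2 reads]
#1 VA=0x1600F9E (r,kernel):
  L0: frame=0x30 idx=11 entry=0x4E000 [P=0 RW=0 US=0 PS=0]
  ⇒ fault: PAGE_NOT_PRESENT  — 1 lookups

Access #0 fault: NONE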